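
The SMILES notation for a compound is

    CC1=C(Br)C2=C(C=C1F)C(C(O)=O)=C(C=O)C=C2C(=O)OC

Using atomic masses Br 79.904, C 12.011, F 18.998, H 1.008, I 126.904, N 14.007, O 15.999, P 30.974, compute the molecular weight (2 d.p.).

First, the molecular formula is C15H10BrFO5 (counting implicit H from valence).
  Br: 1 × 79.904 = 79.904
  C: 15 × 12.011 = 180.165
  F: 1 × 18.998 = 18.998
  H: 10 × 1.008 = 10.080
  O: 5 × 15.999 = 79.995
Sum: 1×79.904 + 15×12.011 + 1×18.998 + 10×1.008 + 5×15.999 = 369.142 → 369.14 g/mol.

369.14 g/mol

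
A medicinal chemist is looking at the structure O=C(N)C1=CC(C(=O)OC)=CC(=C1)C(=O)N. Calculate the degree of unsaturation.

Molecular formula: C10H10N2O4.
DoU = (2C + 2 + N − H − X) / 2, where X is the halogen count and O/S are ignored.
    = (2·10 + 2 + 2 − 10 − 0) / 2 = 14 / 2 = 7.

7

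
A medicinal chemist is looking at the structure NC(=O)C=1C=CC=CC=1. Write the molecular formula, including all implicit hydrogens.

C7H7NO

Walk through each heavy atom and fill implicit hydrogens from standard valence (C 4, N 3, O 2, S 2, halogen 1):
  atom 1: N, bond orders sum to 1 (valence 3) → 2 H
  atom 2: C, bond orders sum to 4 (valence 4) → 0 H
  atom 3: O, bond orders sum to 2 (valence 2) → 0 H
  atom 4: C, bond orders sum to 4 (valence 4) → 0 H
  atom 5: C, bond orders sum to 3 (valence 4) → 1 H
  atom 6: C, bond orders sum to 3 (valence 4) → 1 H
  atom 7: C, bond orders sum to 3 (valence 4) → 1 H
  atom 8: C, bond orders sum to 3 (valence 4) → 1 H
  atom 9: C, bond orders sum to 3 (valence 4) → 1 H
Totals → C:7, H:7, N:1, O:1.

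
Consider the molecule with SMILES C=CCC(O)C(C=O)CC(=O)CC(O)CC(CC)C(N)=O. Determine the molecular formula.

C15H25NO5

Walk through each heavy atom and fill implicit hydrogens from standard valence (C 4, N 3, O 2, S 2, halogen 1):
  atom 1: C, bond orders sum to 2 (valence 4) → 2 H
  atom 2: C, bond orders sum to 3 (valence 4) → 1 H
  atom 3: C, bond orders sum to 2 (valence 4) → 2 H
  atom 4: C, bond orders sum to 3 (valence 4) → 1 H
  atom 5: O, bond orders sum to 1 (valence 2) → 1 H
  atom 6: C, bond orders sum to 3 (valence 4) → 1 H
  atom 7: C, bond orders sum to 3 (valence 4) → 1 H
  atom 8: O, bond orders sum to 2 (valence 2) → 0 H
  atom 9: C, bond orders sum to 2 (valence 4) → 2 H
  atom 10: C, bond orders sum to 4 (valence 4) → 0 H
  atom 11: O, bond orders sum to 2 (valence 2) → 0 H
  atom 12: C, bond orders sum to 2 (valence 4) → 2 H
  atom 13: C, bond orders sum to 3 (valence 4) → 1 H
  atom 14: O, bond orders sum to 1 (valence 2) → 1 H
  atom 15: C, bond orders sum to 2 (valence 4) → 2 H
  atom 16: C, bond orders sum to 3 (valence 4) → 1 H
  atom 17: C, bond orders sum to 2 (valence 4) → 2 H
  atom 18: C, bond orders sum to 1 (valence 4) → 3 H
  atom 19: C, bond orders sum to 4 (valence 4) → 0 H
  atom 20: N, bond orders sum to 1 (valence 3) → 2 H
  atom 21: O, bond orders sum to 2 (valence 2) → 0 H
Totals → C:15, H:25, N:1, O:5.
In Hill order: C15H25NO5.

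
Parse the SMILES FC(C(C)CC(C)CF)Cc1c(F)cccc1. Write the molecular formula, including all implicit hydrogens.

C14H19F3

Walk through each heavy atom and fill implicit hydrogens from standard valence (C 4, N 3, O 2, S 2, halogen 1); for lowercase aromatic atoms, an aromatic c carries 1 H when it has two neighbours and 0 H with three, and aromatic n carries 0 H:
  atom 1: F (halogen, monovalent) → 0 H
  atom 2: C, bond orders sum to 3 (valence 4) → 1 H
  atom 3: C, bond orders sum to 3 (valence 4) → 1 H
  atom 4: C, bond orders sum to 1 (valence 4) → 3 H
  atom 5: C, bond orders sum to 2 (valence 4) → 2 H
  atom 6: C, bond orders sum to 3 (valence 4) → 1 H
  atom 7: C, bond orders sum to 1 (valence 4) → 3 H
  atom 8: C, bond orders sum to 2 (valence 4) → 2 H
  atom 9: F (halogen, monovalent) → 0 H
  atom 10: C, bond orders sum to 2 (valence 4) → 2 H
  atom 11: aromatic c, 3 neighbours → 0 H
  atom 12: aromatic c, 3 neighbours → 0 H
  atom 13: F (halogen, monovalent) → 0 H
  atom 14: aromatic c, 2 neighbours → 1 H
  atom 15: aromatic c, 2 neighbours → 1 H
  atom 16: aromatic c, 2 neighbours → 1 H
  atom 17: aromatic c, 2 neighbours → 1 H
Totals → C:14, H:19, F:3.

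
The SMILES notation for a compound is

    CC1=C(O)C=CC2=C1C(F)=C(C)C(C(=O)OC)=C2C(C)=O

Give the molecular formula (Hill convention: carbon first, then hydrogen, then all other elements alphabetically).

C16H15FO4

Walk through each heavy atom and fill implicit hydrogens from standard valence (C 4, N 3, O 2, S 2, halogen 1):
  atom 1: C, bond orders sum to 1 (valence 4) → 3 H
  atom 2: C, bond orders sum to 4 (valence 4) → 0 H
  atom 3: C, bond orders sum to 4 (valence 4) → 0 H
  atom 4: O, bond orders sum to 1 (valence 2) → 1 H
  atom 5: C, bond orders sum to 3 (valence 4) → 1 H
  atom 6: C, bond orders sum to 3 (valence 4) → 1 H
  atom 7: C, bond orders sum to 4 (valence 4) → 0 H
  atom 8: C, bond orders sum to 4 (valence 4) → 0 H
  atom 9: C, bond orders sum to 4 (valence 4) → 0 H
  atom 10: F (halogen, monovalent) → 0 H
  atom 11: C, bond orders sum to 4 (valence 4) → 0 H
  atom 12: C, bond orders sum to 1 (valence 4) → 3 H
  atom 13: C, bond orders sum to 4 (valence 4) → 0 H
  atom 14: C, bond orders sum to 4 (valence 4) → 0 H
  atom 15: O, bond orders sum to 2 (valence 2) → 0 H
  atom 16: O, bond orders sum to 2 (valence 2) → 0 H
  atom 17: C, bond orders sum to 1 (valence 4) → 3 H
  atom 18: C, bond orders sum to 4 (valence 4) → 0 H
  atom 19: C, bond orders sum to 4 (valence 4) → 0 H
  atom 20: C, bond orders sum to 1 (valence 4) → 3 H
  atom 21: O, bond orders sum to 2 (valence 2) → 0 H
Totals → C:16, H:15, F:1, O:4.
In Hill order: C16H15FO4.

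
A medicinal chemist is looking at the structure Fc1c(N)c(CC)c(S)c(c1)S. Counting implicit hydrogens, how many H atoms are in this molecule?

10

Walk through each heavy atom and fill implicit hydrogens from standard valence (C 4, N 3, O 2, S 2, halogen 1); for lowercase aromatic atoms, an aromatic c carries 1 H when it has two neighbours and 0 H with three, and aromatic n carries 0 H:
  atom 1: F (halogen, monovalent) → 0 H
  atom 2: aromatic c, 3 neighbours → 0 H
  atom 3: aromatic c, 3 neighbours → 0 H
  atom 4: N, bond orders sum to 1 (valence 3) → 2 H
  atom 5: aromatic c, 3 neighbours → 0 H
  atom 6: C, bond orders sum to 2 (valence 4) → 2 H
  atom 7: C, bond orders sum to 1 (valence 4) → 3 H
  atom 8: aromatic c, 3 neighbours → 0 H
  atom 9: S, bond orders sum to 1 (valence 2) → 1 H
  atom 10: aromatic c, 3 neighbours → 0 H
  atom 11: aromatic c, 2 neighbours → 1 H
  atom 12: S, bond orders sum to 1 (valence 2) → 1 H
Total hydrogens: 10.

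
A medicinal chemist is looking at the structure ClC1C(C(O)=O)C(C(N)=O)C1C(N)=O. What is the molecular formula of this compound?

C7H9ClN2O4

Walk through each heavy atom and fill implicit hydrogens from standard valence (C 4, N 3, O 2, S 2, halogen 1):
  atom 1: Cl (halogen, monovalent) → 0 H
  atom 2: C, bond orders sum to 3 (valence 4) → 1 H
  atom 3: C, bond orders sum to 3 (valence 4) → 1 H
  atom 4: C, bond orders sum to 4 (valence 4) → 0 H
  atom 5: O, bond orders sum to 1 (valence 2) → 1 H
  atom 6: O, bond orders sum to 2 (valence 2) → 0 H
  atom 7: C, bond orders sum to 3 (valence 4) → 1 H
  atom 8: C, bond orders sum to 4 (valence 4) → 0 H
  atom 9: N, bond orders sum to 1 (valence 3) → 2 H
  atom 10: O, bond orders sum to 2 (valence 2) → 0 H
  atom 11: C, bond orders sum to 3 (valence 4) → 1 H
  atom 12: C, bond orders sum to 4 (valence 4) → 0 H
  atom 13: N, bond orders sum to 1 (valence 3) → 2 H
  atom 14: O, bond orders sum to 2 (valence 2) → 0 H
Totals → C:7, H:9, Cl:1, N:2, O:4.
In Hill order: C7H9ClN2O4.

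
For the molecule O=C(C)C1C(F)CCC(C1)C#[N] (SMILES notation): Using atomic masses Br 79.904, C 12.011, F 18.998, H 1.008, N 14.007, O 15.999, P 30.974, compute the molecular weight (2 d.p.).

169.20 g/mol

First, the molecular formula is C9H12FNO (counting implicit H from valence).
  C: 9 × 12.011 = 108.099
  F: 1 × 18.998 = 18.998
  H: 12 × 1.008 = 12.096
  N: 1 × 14.007 = 14.007
  O: 1 × 15.999 = 15.999
Sum: 9×12.011 + 1×18.998 + 12×1.008 + 1×14.007 + 1×15.999 = 169.199 → 169.20 g/mol.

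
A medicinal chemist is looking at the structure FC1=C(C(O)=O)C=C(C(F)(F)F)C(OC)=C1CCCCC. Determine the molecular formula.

C14H16F4O3

Walk through each heavy atom and fill implicit hydrogens from standard valence (C 4, N 3, O 2, S 2, halogen 1):
  atom 1: F (halogen, monovalent) → 0 H
  atom 2: C, bond orders sum to 4 (valence 4) → 0 H
  atom 3: C, bond orders sum to 4 (valence 4) → 0 H
  atom 4: C, bond orders sum to 4 (valence 4) → 0 H
  atom 5: O, bond orders sum to 1 (valence 2) → 1 H
  atom 6: O, bond orders sum to 2 (valence 2) → 0 H
  atom 7: C, bond orders sum to 3 (valence 4) → 1 H
  atom 8: C, bond orders sum to 4 (valence 4) → 0 H
  atom 9: C, bond orders sum to 4 (valence 4) → 0 H
  atom 10: F (halogen, monovalent) → 0 H
  atom 11: F (halogen, monovalent) → 0 H
  atom 12: F (halogen, monovalent) → 0 H
  atom 13: C, bond orders sum to 4 (valence 4) → 0 H
  atom 14: O, bond orders sum to 2 (valence 2) → 0 H
  atom 15: C, bond orders sum to 1 (valence 4) → 3 H
  atom 16: C, bond orders sum to 4 (valence 4) → 0 H
  atom 17: C, bond orders sum to 2 (valence 4) → 2 H
  atom 18: C, bond orders sum to 2 (valence 4) → 2 H
  atom 19: C, bond orders sum to 2 (valence 4) → 2 H
  atom 20: C, bond orders sum to 2 (valence 4) → 2 H
  atom 21: C, bond orders sum to 1 (valence 4) → 3 H
Totals → C:14, H:16, F:4, O:3.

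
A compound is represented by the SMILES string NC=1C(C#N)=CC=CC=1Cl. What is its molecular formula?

Walk through each heavy atom and fill implicit hydrogens from standard valence (C 4, N 3, O 2, S 2, halogen 1):
  atom 1: N, bond orders sum to 1 (valence 3) → 2 H
  atom 2: C, bond orders sum to 4 (valence 4) → 0 H
  atom 3: C, bond orders sum to 4 (valence 4) → 0 H
  atom 4: C, bond orders sum to 4 (valence 4) → 0 H
  atom 5: N, bond orders sum to 3 (valence 3) → 0 H
  atom 6: C, bond orders sum to 3 (valence 4) → 1 H
  atom 7: C, bond orders sum to 3 (valence 4) → 1 H
  atom 8: C, bond orders sum to 3 (valence 4) → 1 H
  atom 9: C, bond orders sum to 4 (valence 4) → 0 H
  atom 10: Cl (halogen, monovalent) → 0 H
Totals → C:7, H:5, Cl:1, N:2.
In Hill order: C7H5ClN2.

C7H5ClN2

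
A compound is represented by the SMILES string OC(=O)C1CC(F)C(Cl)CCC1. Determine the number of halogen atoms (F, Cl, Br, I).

2

Halogen atoms appear at heavy-atom positions 7, 9 (1×Cl, 1×F).
Other groups present: 1 carboxylic acid.
Halogen count: 2.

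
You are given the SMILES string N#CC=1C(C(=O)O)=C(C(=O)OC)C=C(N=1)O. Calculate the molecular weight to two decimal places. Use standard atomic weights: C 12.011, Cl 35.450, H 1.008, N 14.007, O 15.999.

First, the molecular formula is C9H6N2O5 (counting implicit H from valence).
  C: 9 × 12.011 = 108.099
  H: 6 × 1.008 = 6.048
  N: 2 × 14.007 = 28.014
  O: 5 × 15.999 = 79.995
Sum: 9×12.011 + 6×1.008 + 2×14.007 + 5×15.999 = 222.156 → 222.16 g/mol.

222.16 g/mol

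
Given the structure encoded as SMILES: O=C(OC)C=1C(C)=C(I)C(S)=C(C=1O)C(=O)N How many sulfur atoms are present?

1

Scan the SMILES for S atoms (remember two-letter symbols like Cl and Br are single atoms).
Sulfur count: 1.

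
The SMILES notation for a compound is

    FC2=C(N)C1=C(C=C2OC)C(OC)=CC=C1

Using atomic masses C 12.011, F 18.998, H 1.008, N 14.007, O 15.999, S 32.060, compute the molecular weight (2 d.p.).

First, the molecular formula is C12H12FNO2 (counting implicit H from valence).
  C: 12 × 12.011 = 144.132
  F: 1 × 18.998 = 18.998
  H: 12 × 1.008 = 12.096
  N: 1 × 14.007 = 14.007
  O: 2 × 15.999 = 31.998
Sum: 12×12.011 + 1×18.998 + 12×1.008 + 1×14.007 + 2×15.999 = 221.231 → 221.23 g/mol.

221.23 g/mol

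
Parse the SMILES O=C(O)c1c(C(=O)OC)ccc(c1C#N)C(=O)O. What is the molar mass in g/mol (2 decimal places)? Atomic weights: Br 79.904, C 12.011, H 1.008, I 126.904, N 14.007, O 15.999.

First, the molecular formula is C11H7NO6 (counting implicit H from valence).
  C: 11 × 12.011 = 132.121
  H: 7 × 1.008 = 7.056
  N: 1 × 14.007 = 14.007
  O: 6 × 15.999 = 95.994
Sum: 11×12.011 + 7×1.008 + 1×14.007 + 6×15.999 = 249.178 → 249.18 g/mol.

249.18 g/mol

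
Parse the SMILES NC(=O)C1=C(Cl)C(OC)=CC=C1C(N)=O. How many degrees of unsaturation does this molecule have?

6

Degree of unsaturation = (number of rings) + (number of π bonds).
Ring closures in the SMILES: 1.
π bonds: 5 double bonds (each 1 DoU) → 5 DoU from unsaturation.
Total DoU = 1 + 5 = 6.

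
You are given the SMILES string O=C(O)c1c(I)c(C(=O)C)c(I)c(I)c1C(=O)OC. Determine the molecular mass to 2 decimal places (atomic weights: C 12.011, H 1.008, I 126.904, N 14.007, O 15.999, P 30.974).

First, the molecular formula is C11H7I3O5 (counting implicit H from valence).
  C: 11 × 12.011 = 132.121
  H: 7 × 1.008 = 7.056
  I: 3 × 126.904 = 380.712
  O: 5 × 15.999 = 79.995
Sum: 11×12.011 + 7×1.008 + 3×126.904 + 5×15.999 = 599.884 → 599.88 g/mol.

599.88 g/mol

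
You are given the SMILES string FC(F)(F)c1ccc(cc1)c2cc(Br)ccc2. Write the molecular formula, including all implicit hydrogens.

Walk through each heavy atom and fill implicit hydrogens from standard valence (C 4, N 3, O 2, S 2, halogen 1); for lowercase aromatic atoms, an aromatic c carries 1 H when it has two neighbours and 0 H with three, and aromatic n carries 0 H:
  atom 1: F (halogen, monovalent) → 0 H
  atom 2: C, bond orders sum to 4 (valence 4) → 0 H
  atom 3: F (halogen, monovalent) → 0 H
  atom 4: F (halogen, monovalent) → 0 H
  atom 5: aromatic c, 3 neighbours → 0 H
  atom 6: aromatic c, 2 neighbours → 1 H
  atom 7: aromatic c, 2 neighbours → 1 H
  atom 8: aromatic c, 3 neighbours → 0 H
  atom 9: aromatic c, 2 neighbours → 1 H
  atom 10: aromatic c, 2 neighbours → 1 H
  atom 11: aromatic c, 3 neighbours → 0 H
  atom 12: aromatic c, 2 neighbours → 1 H
  atom 13: aromatic c, 3 neighbours → 0 H
  atom 14: Br (halogen, monovalent) → 0 H
  atom 15: aromatic c, 2 neighbours → 1 H
  atom 16: aromatic c, 2 neighbours → 1 H
  atom 17: aromatic c, 2 neighbours → 1 H
Totals → C:13, H:8, Br:1, F:3.
In Hill order: C13H8BrF3.

C13H8BrF3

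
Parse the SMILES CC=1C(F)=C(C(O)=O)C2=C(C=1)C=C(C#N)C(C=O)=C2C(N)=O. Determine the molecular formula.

Walk through each heavy atom and fill implicit hydrogens from standard valence (C 4, N 3, O 2, S 2, halogen 1):
  atom 1: C, bond orders sum to 1 (valence 4) → 3 H
  atom 2: C, bond orders sum to 4 (valence 4) → 0 H
  atom 3: C, bond orders sum to 4 (valence 4) → 0 H
  atom 4: F (halogen, monovalent) → 0 H
  atom 5: C, bond orders sum to 4 (valence 4) → 0 H
  atom 6: C, bond orders sum to 4 (valence 4) → 0 H
  atom 7: O, bond orders sum to 1 (valence 2) → 1 H
  atom 8: O, bond orders sum to 2 (valence 2) → 0 H
  atom 9: C, bond orders sum to 4 (valence 4) → 0 H
  atom 10: C, bond orders sum to 4 (valence 4) → 0 H
  atom 11: C, bond orders sum to 3 (valence 4) → 1 H
  atom 12: C, bond orders sum to 3 (valence 4) → 1 H
  atom 13: C, bond orders sum to 4 (valence 4) → 0 H
  atom 14: C, bond orders sum to 4 (valence 4) → 0 H
  atom 15: N, bond orders sum to 3 (valence 3) → 0 H
  atom 16: C, bond orders sum to 4 (valence 4) → 0 H
  atom 17: C, bond orders sum to 3 (valence 4) → 1 H
  atom 18: O, bond orders sum to 2 (valence 2) → 0 H
  atom 19: C, bond orders sum to 4 (valence 4) → 0 H
  atom 20: C, bond orders sum to 4 (valence 4) → 0 H
  atom 21: N, bond orders sum to 1 (valence 3) → 2 H
  atom 22: O, bond orders sum to 2 (valence 2) → 0 H
Totals → C:15, H:9, F:1, N:2, O:4.

C15H9FN2O4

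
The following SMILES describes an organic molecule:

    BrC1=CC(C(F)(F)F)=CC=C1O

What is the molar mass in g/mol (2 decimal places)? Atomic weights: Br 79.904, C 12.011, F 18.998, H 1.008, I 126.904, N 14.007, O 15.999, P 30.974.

241.01 g/mol

First, the molecular formula is C7H4BrF3O (counting implicit H from valence).
  Br: 1 × 79.904 = 79.904
  C: 7 × 12.011 = 84.077
  F: 3 × 18.998 = 56.994
  H: 4 × 1.008 = 4.032
  O: 1 × 15.999 = 15.999
Sum: 1×79.904 + 7×12.011 + 3×18.998 + 4×1.008 + 1×15.999 = 241.006 → 241.01 g/mol.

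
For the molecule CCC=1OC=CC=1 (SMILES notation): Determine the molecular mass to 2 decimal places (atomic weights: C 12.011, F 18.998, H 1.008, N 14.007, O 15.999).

96.13 g/mol

First, the molecular formula is C6H8O (counting implicit H from valence).
  C: 6 × 12.011 = 72.066
  H: 8 × 1.008 = 8.064
  O: 1 × 15.999 = 15.999
Sum: 6×12.011 + 8×1.008 + 1×15.999 = 96.129 → 96.13 g/mol.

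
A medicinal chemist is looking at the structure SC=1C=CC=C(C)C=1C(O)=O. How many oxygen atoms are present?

2

Scan the SMILES for O atoms (remember two-letter symbols like Cl and Br are single atoms).
Oxygen count: 2.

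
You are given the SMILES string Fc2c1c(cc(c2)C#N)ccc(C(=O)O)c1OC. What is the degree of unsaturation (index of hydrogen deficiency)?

Molecular formula: C13H8FNO3.
DoU = (2C + 2 + N − H − X) / 2, where X is the halogen count and O/S are ignored.
    = (2·13 + 2 + 1 − 8 − 1) / 2 = 20 / 2 = 10.

10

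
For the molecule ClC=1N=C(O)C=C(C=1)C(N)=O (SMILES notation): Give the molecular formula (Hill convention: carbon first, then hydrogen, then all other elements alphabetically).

Walk through each heavy atom and fill implicit hydrogens from standard valence (C 4, N 3, O 2, S 2, halogen 1):
  atom 1: Cl (halogen, monovalent) → 0 H
  atom 2: C, bond orders sum to 4 (valence 4) → 0 H
  atom 3: N, bond orders sum to 3 (valence 3) → 0 H
  atom 4: C, bond orders sum to 4 (valence 4) → 0 H
  atom 5: O, bond orders sum to 1 (valence 2) → 1 H
  atom 6: C, bond orders sum to 3 (valence 4) → 1 H
  atom 7: C, bond orders sum to 4 (valence 4) → 0 H
  atom 8: C, bond orders sum to 3 (valence 4) → 1 H
  atom 9: C, bond orders sum to 4 (valence 4) → 0 H
  atom 10: N, bond orders sum to 1 (valence 3) → 2 H
  atom 11: O, bond orders sum to 2 (valence 2) → 0 H
Totals → C:6, H:5, Cl:1, N:2, O:2.

C6H5ClN2O2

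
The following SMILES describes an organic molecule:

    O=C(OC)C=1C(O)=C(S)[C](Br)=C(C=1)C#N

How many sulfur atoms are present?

Scan the SMILES for S atoms (remember two-letter symbols like Cl and Br are single atoms).
Sulfur count: 1.

1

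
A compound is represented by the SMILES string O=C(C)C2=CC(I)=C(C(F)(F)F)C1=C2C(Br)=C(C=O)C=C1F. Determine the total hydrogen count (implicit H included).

6

Walk through each heavy atom and fill implicit hydrogens from standard valence (C 4, N 3, O 2, S 2, halogen 1):
  atom 1: O, bond orders sum to 2 (valence 2) → 0 H
  atom 2: C, bond orders sum to 4 (valence 4) → 0 H
  atom 3: C, bond orders sum to 1 (valence 4) → 3 H
  atom 4: C, bond orders sum to 4 (valence 4) → 0 H
  atom 5: C, bond orders sum to 3 (valence 4) → 1 H
  atom 6: C, bond orders sum to 4 (valence 4) → 0 H
  atom 7: I (halogen, monovalent) → 0 H
  atom 8: C, bond orders sum to 4 (valence 4) → 0 H
  atom 9: C, bond orders sum to 4 (valence 4) → 0 H
  atom 10: F (halogen, monovalent) → 0 H
  atom 11: F (halogen, monovalent) → 0 H
  atom 12: F (halogen, monovalent) → 0 H
  atom 13: C, bond orders sum to 4 (valence 4) → 0 H
  atom 14: C, bond orders sum to 4 (valence 4) → 0 H
  atom 15: C, bond orders sum to 4 (valence 4) → 0 H
  atom 16: Br (halogen, monovalent) → 0 H
  atom 17: C, bond orders sum to 4 (valence 4) → 0 H
  atom 18: C, bond orders sum to 3 (valence 4) → 1 H
  atom 19: O, bond orders sum to 2 (valence 2) → 0 H
  atom 20: C, bond orders sum to 3 (valence 4) → 1 H
  atom 21: C, bond orders sum to 4 (valence 4) → 0 H
  atom 22: F (halogen, monovalent) → 0 H
Total hydrogens: 6.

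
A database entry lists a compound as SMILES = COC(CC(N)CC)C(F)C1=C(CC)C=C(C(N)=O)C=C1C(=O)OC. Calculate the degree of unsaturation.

Molecular formula: C18H27FN2O4.
DoU = (2C + 2 + N − H − X) / 2, where X is the halogen count and O/S are ignored.
    = (2·18 + 2 + 2 − 27 − 1) / 2 = 12 / 2 = 6.

6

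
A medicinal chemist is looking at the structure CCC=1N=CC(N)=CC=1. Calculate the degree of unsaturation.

Molecular formula: C7H10N2.
DoU = (2C + 2 + N − H − X) / 2, where X is the halogen count and O/S are ignored.
    = (2·7 + 2 + 2 − 10 − 0) / 2 = 8 / 2 = 4.

4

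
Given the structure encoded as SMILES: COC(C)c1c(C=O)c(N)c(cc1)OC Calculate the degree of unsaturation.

Molecular formula: C11H15NO3.
DoU = (2C + 2 + N − H − X) / 2, where X is the halogen count and O/S are ignored.
    = (2·11 + 2 + 1 − 15 − 0) / 2 = 10 / 2 = 5.

5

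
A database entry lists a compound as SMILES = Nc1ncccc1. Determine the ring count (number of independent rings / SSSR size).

1

In SMILES, each pair of matching ring-closure digits denotes one ring-closing bond; the number of such bonds equals the number of independent rings.
Ring-closure bonds here: 1.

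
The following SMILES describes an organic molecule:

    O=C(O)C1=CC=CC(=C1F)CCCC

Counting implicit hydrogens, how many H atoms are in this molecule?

13

Walk through each heavy atom and fill implicit hydrogens from standard valence (C 4, N 3, O 2, S 2, halogen 1):
  atom 1: O, bond orders sum to 2 (valence 2) → 0 H
  atom 2: C, bond orders sum to 4 (valence 4) → 0 H
  atom 3: O, bond orders sum to 1 (valence 2) → 1 H
  atom 4: C, bond orders sum to 4 (valence 4) → 0 H
  atom 5: C, bond orders sum to 3 (valence 4) → 1 H
  atom 6: C, bond orders sum to 3 (valence 4) → 1 H
  atom 7: C, bond orders sum to 3 (valence 4) → 1 H
  atom 8: C, bond orders sum to 4 (valence 4) → 0 H
  atom 9: C, bond orders sum to 4 (valence 4) → 0 H
  atom 10: F (halogen, monovalent) → 0 H
  atom 11: C, bond orders sum to 2 (valence 4) → 2 H
  atom 12: C, bond orders sum to 2 (valence 4) → 2 H
  atom 13: C, bond orders sum to 2 (valence 4) → 2 H
  atom 14: C, bond orders sum to 1 (valence 4) → 3 H
Total hydrogens: 13.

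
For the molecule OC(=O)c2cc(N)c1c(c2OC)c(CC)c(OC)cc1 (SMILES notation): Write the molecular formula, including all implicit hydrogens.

Walk through each heavy atom and fill implicit hydrogens from standard valence (C 4, N 3, O 2, S 2, halogen 1); for lowercase aromatic atoms, an aromatic c carries 1 H when it has two neighbours and 0 H with three, and aromatic n carries 0 H:
  atom 1: O, bond orders sum to 1 (valence 2) → 1 H
  atom 2: C, bond orders sum to 4 (valence 4) → 0 H
  atom 3: O, bond orders sum to 2 (valence 2) → 0 H
  atom 4: aromatic c, 3 neighbours → 0 H
  atom 5: aromatic c, 2 neighbours → 1 H
  atom 6: aromatic c, 3 neighbours → 0 H
  atom 7: N, bond orders sum to 1 (valence 3) → 2 H
  atom 8: aromatic c, 3 neighbours → 0 H
  atom 9: aromatic c, 3 neighbours → 0 H
  atom 10: aromatic c, 3 neighbours → 0 H
  atom 11: O, bond orders sum to 2 (valence 2) → 0 H
  atom 12: C, bond orders sum to 1 (valence 4) → 3 H
  atom 13: aromatic c, 3 neighbours → 0 H
  atom 14: C, bond orders sum to 2 (valence 4) → 2 H
  atom 15: C, bond orders sum to 1 (valence 4) → 3 H
  atom 16: aromatic c, 3 neighbours → 0 H
  atom 17: O, bond orders sum to 2 (valence 2) → 0 H
  atom 18: C, bond orders sum to 1 (valence 4) → 3 H
  atom 19: aromatic c, 2 neighbours → 1 H
  atom 20: aromatic c, 2 neighbours → 1 H
Totals → C:15, H:17, N:1, O:4.
In Hill order: C15H17NO4.

C15H17NO4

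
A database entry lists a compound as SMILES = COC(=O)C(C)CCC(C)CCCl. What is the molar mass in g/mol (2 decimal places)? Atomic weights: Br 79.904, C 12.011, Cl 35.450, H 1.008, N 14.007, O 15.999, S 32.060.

206.71 g/mol

First, the molecular formula is C10H19ClO2 (counting implicit H from valence).
  C: 10 × 12.011 = 120.110
  Cl: 1 × 35.450 = 35.450
  H: 19 × 1.008 = 19.152
  O: 2 × 15.999 = 31.998
Sum: 10×12.011 + 1×35.450 + 19×1.008 + 2×15.999 = 206.710 → 206.71 g/mol.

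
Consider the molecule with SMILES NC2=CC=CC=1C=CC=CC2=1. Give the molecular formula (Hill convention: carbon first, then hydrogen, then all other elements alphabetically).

Walk through each heavy atom and fill implicit hydrogens from standard valence (C 4, N 3, O 2, S 2, halogen 1):
  atom 1: N, bond orders sum to 1 (valence 3) → 2 H
  atom 2: C, bond orders sum to 4 (valence 4) → 0 H
  atom 3: C, bond orders sum to 3 (valence 4) → 1 H
  atom 4: C, bond orders sum to 3 (valence 4) → 1 H
  atom 5: C, bond orders sum to 3 (valence 4) → 1 H
  atom 6: C, bond orders sum to 4 (valence 4) → 0 H
  atom 7: C, bond orders sum to 3 (valence 4) → 1 H
  atom 8: C, bond orders sum to 3 (valence 4) → 1 H
  atom 9: C, bond orders sum to 3 (valence 4) → 1 H
  atom 10: C, bond orders sum to 3 (valence 4) → 1 H
  atom 11: C, bond orders sum to 4 (valence 4) → 0 H
Totals → C:10, H:9, N:1.

C10H9N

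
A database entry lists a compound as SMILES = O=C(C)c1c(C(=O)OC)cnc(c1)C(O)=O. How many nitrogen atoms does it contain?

Scan the SMILES for N atoms (remember two-letter symbols like Cl and Br are single atoms).
Nitrogen count: 1.

1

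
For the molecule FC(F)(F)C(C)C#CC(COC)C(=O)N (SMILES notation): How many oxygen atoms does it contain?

Scan the SMILES for O atoms (remember two-letter symbols like Cl and Br are single atoms).
Oxygen count: 2.

2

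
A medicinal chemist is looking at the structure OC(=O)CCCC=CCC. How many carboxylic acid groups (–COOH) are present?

The carboxylic acid motif appears at heavy-atom position 2 in the SMILES.
Other groups present: 1 alkene.
Carboxylic acid count: 1.

1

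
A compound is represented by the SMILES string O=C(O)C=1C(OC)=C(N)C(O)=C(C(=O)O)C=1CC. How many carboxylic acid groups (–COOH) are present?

2

The carboxylic acid motif appears at heavy-atom positions 2, 13 in the SMILES.
Other groups present: 1 ether, 1 hydroxyl, 1 primary amine.
Carboxylic acid count: 2.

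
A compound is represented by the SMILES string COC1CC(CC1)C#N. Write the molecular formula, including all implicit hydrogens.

Walk through each heavy atom and fill implicit hydrogens from standard valence (C 4, N 3, O 2, S 2, halogen 1):
  atom 1: C, bond orders sum to 1 (valence 4) → 3 H
  atom 2: O, bond orders sum to 2 (valence 2) → 0 H
  atom 3: C, bond orders sum to 3 (valence 4) → 1 H
  atom 4: C, bond orders sum to 2 (valence 4) → 2 H
  atom 5: C, bond orders sum to 3 (valence 4) → 1 H
  atom 6: C, bond orders sum to 2 (valence 4) → 2 H
  atom 7: C, bond orders sum to 2 (valence 4) → 2 H
  atom 8: C, bond orders sum to 4 (valence 4) → 0 H
  atom 9: N, bond orders sum to 3 (valence 3) → 0 H
Totals → C:7, H:11, N:1, O:1.

C7H11NO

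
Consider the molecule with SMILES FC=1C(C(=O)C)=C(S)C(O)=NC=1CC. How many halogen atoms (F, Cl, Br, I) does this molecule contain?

Halogen atoms appear at heavy-atom position 1 (1×F).
Other groups present: 1 hydroxyl, 1 ketone, 1 thiol.
Halogen count: 1.

1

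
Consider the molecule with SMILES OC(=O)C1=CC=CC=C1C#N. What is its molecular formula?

C8H5NO2

Walk through each heavy atom and fill implicit hydrogens from standard valence (C 4, N 3, O 2, S 2, halogen 1):
  atom 1: O, bond orders sum to 1 (valence 2) → 1 H
  atom 2: C, bond orders sum to 4 (valence 4) → 0 H
  atom 3: O, bond orders sum to 2 (valence 2) → 0 H
  atom 4: C, bond orders sum to 4 (valence 4) → 0 H
  atom 5: C, bond orders sum to 3 (valence 4) → 1 H
  atom 6: C, bond orders sum to 3 (valence 4) → 1 H
  atom 7: C, bond orders sum to 3 (valence 4) → 1 H
  atom 8: C, bond orders sum to 3 (valence 4) → 1 H
  atom 9: C, bond orders sum to 4 (valence 4) → 0 H
  atom 10: C, bond orders sum to 4 (valence 4) → 0 H
  atom 11: N, bond orders sum to 3 (valence 3) → 0 H
Totals → C:8, H:5, N:1, O:2.
In Hill order: C8H5NO2.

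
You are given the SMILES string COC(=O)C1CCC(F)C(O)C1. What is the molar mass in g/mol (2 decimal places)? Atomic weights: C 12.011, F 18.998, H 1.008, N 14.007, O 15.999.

176.19 g/mol

First, the molecular formula is C8H13FO3 (counting implicit H from valence).
  C: 8 × 12.011 = 96.088
  F: 1 × 18.998 = 18.998
  H: 13 × 1.008 = 13.104
  O: 3 × 15.999 = 47.997
Sum: 8×12.011 + 1×18.998 + 13×1.008 + 3×15.999 = 176.187 → 176.19 g/mol.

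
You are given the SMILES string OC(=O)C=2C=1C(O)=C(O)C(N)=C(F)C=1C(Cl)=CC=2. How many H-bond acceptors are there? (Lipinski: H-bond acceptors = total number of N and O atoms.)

N atoms: 1; O atoms: 4.
Lipinski HBA = 1 + 4 = 5.

5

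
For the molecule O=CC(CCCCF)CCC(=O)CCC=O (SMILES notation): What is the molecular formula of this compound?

C12H19FO3

Walk through each heavy atom and fill implicit hydrogens from standard valence (C 4, N 3, O 2, S 2, halogen 1):
  atom 1: O, bond orders sum to 2 (valence 2) → 0 H
  atom 2: C, bond orders sum to 3 (valence 4) → 1 H
  atom 3: C, bond orders sum to 3 (valence 4) → 1 H
  atom 4: C, bond orders sum to 2 (valence 4) → 2 H
  atom 5: C, bond orders sum to 2 (valence 4) → 2 H
  atom 6: C, bond orders sum to 2 (valence 4) → 2 H
  atom 7: C, bond orders sum to 2 (valence 4) → 2 H
  atom 8: F (halogen, monovalent) → 0 H
  atom 9: C, bond orders sum to 2 (valence 4) → 2 H
  atom 10: C, bond orders sum to 2 (valence 4) → 2 H
  atom 11: C, bond orders sum to 4 (valence 4) → 0 H
  atom 12: O, bond orders sum to 2 (valence 2) → 0 H
  atom 13: C, bond orders sum to 2 (valence 4) → 2 H
  atom 14: C, bond orders sum to 2 (valence 4) → 2 H
  atom 15: C, bond orders sum to 3 (valence 4) → 1 H
  atom 16: O, bond orders sum to 2 (valence 2) → 0 H
Totals → C:12, H:19, F:1, O:3.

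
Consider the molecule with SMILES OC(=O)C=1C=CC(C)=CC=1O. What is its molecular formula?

C8H8O3

Walk through each heavy atom and fill implicit hydrogens from standard valence (C 4, N 3, O 2, S 2, halogen 1):
  atom 1: O, bond orders sum to 1 (valence 2) → 1 H
  atom 2: C, bond orders sum to 4 (valence 4) → 0 H
  atom 3: O, bond orders sum to 2 (valence 2) → 0 H
  atom 4: C, bond orders sum to 4 (valence 4) → 0 H
  atom 5: C, bond orders sum to 3 (valence 4) → 1 H
  atom 6: C, bond orders sum to 3 (valence 4) → 1 H
  atom 7: C, bond orders sum to 4 (valence 4) → 0 H
  atom 8: C, bond orders sum to 1 (valence 4) → 3 H
  atom 9: C, bond orders sum to 3 (valence 4) → 1 H
  atom 10: C, bond orders sum to 4 (valence 4) → 0 H
  atom 11: O, bond orders sum to 1 (valence 2) → 1 H
Totals → C:8, H:8, O:3.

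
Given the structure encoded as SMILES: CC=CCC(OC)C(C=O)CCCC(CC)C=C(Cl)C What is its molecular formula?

Walk through each heavy atom and fill implicit hydrogens from standard valence (C 4, N 3, O 2, S 2, halogen 1):
  atom 1: C, bond orders sum to 1 (valence 4) → 3 H
  atom 2: C, bond orders sum to 3 (valence 4) → 1 H
  atom 3: C, bond orders sum to 3 (valence 4) → 1 H
  atom 4: C, bond orders sum to 2 (valence 4) → 2 H
  atom 5: C, bond orders sum to 3 (valence 4) → 1 H
  atom 6: O, bond orders sum to 2 (valence 2) → 0 H
  atom 7: C, bond orders sum to 1 (valence 4) → 3 H
  atom 8: C, bond orders sum to 3 (valence 4) → 1 H
  atom 9: C, bond orders sum to 3 (valence 4) → 1 H
  atom 10: O, bond orders sum to 2 (valence 2) → 0 H
  atom 11: C, bond orders sum to 2 (valence 4) → 2 H
  atom 12: C, bond orders sum to 2 (valence 4) → 2 H
  atom 13: C, bond orders sum to 2 (valence 4) → 2 H
  atom 14: C, bond orders sum to 3 (valence 4) → 1 H
  atom 15: C, bond orders sum to 2 (valence 4) → 2 H
  atom 16: C, bond orders sum to 1 (valence 4) → 3 H
  atom 17: C, bond orders sum to 3 (valence 4) → 1 H
  atom 18: C, bond orders sum to 4 (valence 4) → 0 H
  atom 19: Cl (halogen, monovalent) → 0 H
  atom 20: C, bond orders sum to 1 (valence 4) → 3 H
Totals → C:17, H:29, Cl:1, O:2.

C17H29ClO2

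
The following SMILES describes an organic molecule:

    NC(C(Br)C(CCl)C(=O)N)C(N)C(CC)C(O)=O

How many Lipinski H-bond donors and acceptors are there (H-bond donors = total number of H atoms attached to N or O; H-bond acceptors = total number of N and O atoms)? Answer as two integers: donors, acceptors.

Donors: find every N or O and count the H atoms it carries.
  atom 1 (N): bond orders sum to 1 → 2 H
  atom 9 (O): bond orders sum to 2 → 0 H
  atom 10 (N): bond orders sum to 1 → 2 H
  atom 12 (N): bond orders sum to 1 → 2 H
  atom 17 (O): bond orders sum to 1 → 1 H
  atom 18 (O): bond orders sum to 2 → 0 H
Lipinski HBD = 7.
Acceptors: N atoms = 3, O atoms = 3 → HBA = 6.

7, 6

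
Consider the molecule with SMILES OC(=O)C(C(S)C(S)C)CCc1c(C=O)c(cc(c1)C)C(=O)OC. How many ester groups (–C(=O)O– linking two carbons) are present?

The ester motif appears at heavy-atom position 21 in the SMILES.
Other groups present: 1 aldehyde, 1 carboxylic acid, 2 thiol.
Ester count: 1.

1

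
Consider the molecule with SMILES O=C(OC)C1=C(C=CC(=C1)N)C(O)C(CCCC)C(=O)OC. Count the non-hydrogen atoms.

Every atom symbol written in the SMILES (organic subset) is one heavy atom; implicit H are not written.
Heavy atoms by element → C:16, N:1, O:5.
Total: 22.

22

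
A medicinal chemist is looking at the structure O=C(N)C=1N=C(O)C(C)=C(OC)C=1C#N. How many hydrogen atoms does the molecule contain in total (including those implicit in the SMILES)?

9

Walk through each heavy atom and fill implicit hydrogens from standard valence (C 4, N 3, O 2, S 2, halogen 1):
  atom 1: O, bond orders sum to 2 (valence 2) → 0 H
  atom 2: C, bond orders sum to 4 (valence 4) → 0 H
  atom 3: N, bond orders sum to 1 (valence 3) → 2 H
  atom 4: C, bond orders sum to 4 (valence 4) → 0 H
  atom 5: N, bond orders sum to 3 (valence 3) → 0 H
  atom 6: C, bond orders sum to 4 (valence 4) → 0 H
  atom 7: O, bond orders sum to 1 (valence 2) → 1 H
  atom 8: C, bond orders sum to 4 (valence 4) → 0 H
  atom 9: C, bond orders sum to 1 (valence 4) → 3 H
  atom 10: C, bond orders sum to 4 (valence 4) → 0 H
  atom 11: O, bond orders sum to 2 (valence 2) → 0 H
  atom 12: C, bond orders sum to 1 (valence 4) → 3 H
  atom 13: C, bond orders sum to 4 (valence 4) → 0 H
  atom 14: C, bond orders sum to 4 (valence 4) → 0 H
  atom 15: N, bond orders sum to 3 (valence 3) → 0 H
Total hydrogens: 9.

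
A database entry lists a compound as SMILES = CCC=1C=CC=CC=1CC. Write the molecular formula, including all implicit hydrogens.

Walk through each heavy atom and fill implicit hydrogens from standard valence (C 4, N 3, O 2, S 2, halogen 1):
  atom 1: C, bond orders sum to 1 (valence 4) → 3 H
  atom 2: C, bond orders sum to 2 (valence 4) → 2 H
  atom 3: C, bond orders sum to 4 (valence 4) → 0 H
  atom 4: C, bond orders sum to 3 (valence 4) → 1 H
  atom 5: C, bond orders sum to 3 (valence 4) → 1 H
  atom 6: C, bond orders sum to 3 (valence 4) → 1 H
  atom 7: C, bond orders sum to 3 (valence 4) → 1 H
  atom 8: C, bond orders sum to 4 (valence 4) → 0 H
  atom 9: C, bond orders sum to 2 (valence 4) → 2 H
  atom 10: C, bond orders sum to 1 (valence 4) → 3 H
Totals → C:10, H:14.

C10H14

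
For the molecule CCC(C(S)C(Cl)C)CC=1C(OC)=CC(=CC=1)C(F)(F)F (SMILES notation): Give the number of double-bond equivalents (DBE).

Molecular formula: C15H20ClF3OS.
DoU = (2C + 2 + N − H − X) / 2, where X is the halogen count and O/S are ignored.
    = (2·15 + 2 + 0 − 20 − 4) / 2 = 8 / 2 = 4.

4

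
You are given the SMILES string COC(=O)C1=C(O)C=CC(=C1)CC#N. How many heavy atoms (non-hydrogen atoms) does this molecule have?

14

Every atom symbol written in the SMILES (organic subset) is one heavy atom; implicit H are not written.
Heavy atoms by element → C:10, N:1, O:3.
Total: 14.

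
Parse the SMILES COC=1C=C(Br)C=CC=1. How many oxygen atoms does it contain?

Scan the SMILES for O atoms (remember two-letter symbols like Cl and Br are single atoms).
Oxygen count: 1.

1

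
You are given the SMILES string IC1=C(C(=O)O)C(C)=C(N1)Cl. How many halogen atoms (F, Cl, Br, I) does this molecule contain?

Halogen atoms appear at heavy-atom positions 1, 11 (1×Cl, 1×I).
Other groups present: 1 carboxylic acid.
Halogen count: 2.

2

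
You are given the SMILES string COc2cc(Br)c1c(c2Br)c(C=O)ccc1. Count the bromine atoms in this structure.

Scan the SMILES for Br atoms (remember two-letter symbols like Cl and Br are single atoms).
Bromine count: 2.

2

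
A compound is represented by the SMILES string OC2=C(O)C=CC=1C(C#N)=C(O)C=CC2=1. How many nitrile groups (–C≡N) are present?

The nitrile motif appears at heavy-atom position 9 in the SMILES.
Other groups present: 3 hydroxyl.
Nitrile count: 1.

1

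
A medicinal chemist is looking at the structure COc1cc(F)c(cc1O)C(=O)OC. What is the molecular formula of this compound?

Walk through each heavy atom and fill implicit hydrogens from standard valence (C 4, N 3, O 2, S 2, halogen 1); for lowercase aromatic atoms, an aromatic c carries 1 H when it has two neighbours and 0 H with three, and aromatic n carries 0 H:
  atom 1: C, bond orders sum to 1 (valence 4) → 3 H
  atom 2: O, bond orders sum to 2 (valence 2) → 0 H
  atom 3: aromatic c, 3 neighbours → 0 H
  atom 4: aromatic c, 2 neighbours → 1 H
  atom 5: aromatic c, 3 neighbours → 0 H
  atom 6: F (halogen, monovalent) → 0 H
  atom 7: aromatic c, 3 neighbours → 0 H
  atom 8: aromatic c, 2 neighbours → 1 H
  atom 9: aromatic c, 3 neighbours → 0 H
  atom 10: O, bond orders sum to 1 (valence 2) → 1 H
  atom 11: C, bond orders sum to 4 (valence 4) → 0 H
  atom 12: O, bond orders sum to 2 (valence 2) → 0 H
  atom 13: O, bond orders sum to 2 (valence 2) → 0 H
  atom 14: C, bond orders sum to 1 (valence 4) → 3 H
Totals → C:9, H:9, F:1, O:4.
In Hill order: C9H9FO4.

C9H9FO4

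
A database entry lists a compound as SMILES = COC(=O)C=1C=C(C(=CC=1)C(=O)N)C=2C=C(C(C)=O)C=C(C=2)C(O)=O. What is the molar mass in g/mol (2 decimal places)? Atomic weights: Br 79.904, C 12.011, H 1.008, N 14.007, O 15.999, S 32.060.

First, the molecular formula is C18H15NO6 (counting implicit H from valence).
  C: 18 × 12.011 = 216.198
  H: 15 × 1.008 = 15.120
  N: 1 × 14.007 = 14.007
  O: 6 × 15.999 = 95.994
Sum: 18×12.011 + 15×1.008 + 1×14.007 + 6×15.999 = 341.319 → 341.32 g/mol.

341.32 g/mol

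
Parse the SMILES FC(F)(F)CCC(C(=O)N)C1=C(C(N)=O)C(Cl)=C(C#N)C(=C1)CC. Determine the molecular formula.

Walk through each heavy atom and fill implicit hydrogens from standard valence (C 4, N 3, O 2, S 2, halogen 1):
  atom 1: F (halogen, monovalent) → 0 H
  atom 2: C, bond orders sum to 4 (valence 4) → 0 H
  atom 3: F (halogen, monovalent) → 0 H
  atom 4: F (halogen, monovalent) → 0 H
  atom 5: C, bond orders sum to 2 (valence 4) → 2 H
  atom 6: C, bond orders sum to 2 (valence 4) → 2 H
  atom 7: C, bond orders sum to 3 (valence 4) → 1 H
  atom 8: C, bond orders sum to 4 (valence 4) → 0 H
  atom 9: O, bond orders sum to 2 (valence 2) → 0 H
  atom 10: N, bond orders sum to 1 (valence 3) → 2 H
  atom 11: C, bond orders sum to 4 (valence 4) → 0 H
  atom 12: C, bond orders sum to 4 (valence 4) → 0 H
  atom 13: C, bond orders sum to 4 (valence 4) → 0 H
  atom 14: N, bond orders sum to 1 (valence 3) → 2 H
  atom 15: O, bond orders sum to 2 (valence 2) → 0 H
  atom 16: C, bond orders sum to 4 (valence 4) → 0 H
  atom 17: Cl (halogen, monovalent) → 0 H
  atom 18: C, bond orders sum to 4 (valence 4) → 0 H
  atom 19: C, bond orders sum to 4 (valence 4) → 0 H
  atom 20: N, bond orders sum to 3 (valence 3) → 0 H
  atom 21: C, bond orders sum to 4 (valence 4) → 0 H
  atom 22: C, bond orders sum to 3 (valence 4) → 1 H
  atom 23: C, bond orders sum to 2 (valence 4) → 2 H
  atom 24: C, bond orders sum to 1 (valence 4) → 3 H
Totals → C:15, H:15, Cl:1, F:3, N:3, O:2.

C15H15ClF3N3O2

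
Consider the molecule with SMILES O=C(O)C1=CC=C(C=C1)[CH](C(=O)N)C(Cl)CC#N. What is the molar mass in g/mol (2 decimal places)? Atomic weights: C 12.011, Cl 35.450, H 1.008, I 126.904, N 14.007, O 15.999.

266.68 g/mol

First, the molecular formula is C12H11ClN2O3 (counting implicit H from valence).
  C: 12 × 12.011 = 144.132
  Cl: 1 × 35.450 = 35.450
  H: 11 × 1.008 = 11.088
  N: 2 × 14.007 = 28.014
  O: 3 × 15.999 = 47.997
Sum: 12×12.011 + 1×35.450 + 11×1.008 + 2×14.007 + 3×15.999 = 266.681 → 266.68 g/mol.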